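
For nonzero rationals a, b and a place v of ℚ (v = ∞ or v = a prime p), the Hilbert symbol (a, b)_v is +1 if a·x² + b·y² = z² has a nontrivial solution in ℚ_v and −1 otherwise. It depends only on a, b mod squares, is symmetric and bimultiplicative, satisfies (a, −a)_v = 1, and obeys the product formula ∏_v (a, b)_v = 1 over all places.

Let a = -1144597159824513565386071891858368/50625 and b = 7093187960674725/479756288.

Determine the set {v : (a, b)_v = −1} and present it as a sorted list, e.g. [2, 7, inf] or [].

Mod squares: a ≡ -319447, b ≡ 78361738. Check v ∈ {∞, 2, 3, 5, 7, 11, 13, 17, 19, 23, 31, 43}.
v=13: a=13^2·(≡2), b=13^3·(≡3) mod 13; (2|13)=-1, (3|13)=+1; (−1)^{2·3·6}·(-1)^3·(+1)^2 = -1.
v=3: a=3^-4·(≡2), b=3^4·(≡1) mod 3; (2|3)=-1, (1|3)=+1; (−1)^{-4·4·1}·(-1)^4·(+1)^-4 = +1.
v=23: a=23^5·(≡12), b=23^2·(≡8) mod 23; (12|23)=+1, (8|23)=+1; (−1)^{5·2·11}·(+1)^2·(+1)^5 = +1.
v=5: a=5^-4·(≡2), b=5^2·(≡3) mod 5; (2|5)=-1, (3|5)=-1; (−1)^{-4·2·2}·(-1)^2·(-1)^-4 = +1.
v=43: a=43^3·(≡14), b=43^1·(≡7) mod 43; (14|43)=+1, (7|43)=-1; (−1)^{3·1·21}·(+1)^1·(-1)^3 = +1.
v=11: a=11^0·(≡5), b=11^-4·(≡3) mod 11; (5|11)=+1, (3|11)=+1; (−1)^{0·-4·5}·(+1)^-4·(+1)^0 = +1.
v=19: a=19^7·(≡8), b=19^1·(≡12) mod 19; (8|19)=-1, (12|19)=-1; (−1)^{7·1·9}·(-1)^1·(-1)^7 = -1.
v=7: a=7^2·(≡5), b=7^1·(≡1) mod 7; (5|7)=-1, (1|7)=+1; (−1)^{2·1·3}·(-1)^1·(+1)^2 = -1.
v=∞: -319447 < 0 and 78361738 > 0  ⇒  (a,b)_∞ = +1.
v=2: v_2(a)=6, v_2(b)=-15; units ≡ 1, 5 (mod 8); ε·ε+αω+βω = 0·0+6·1+-15·0 ≡ 0  ⇒  (a,b)_2 = +1.
v=31: a=31^2·(≡19), b=31^1·(≡17) mod 31; (19|31)=+1, (17|31)=-1; (−1)^{2·1·15}·(+1)^1·(-1)^2 = +1.
v=17: a=17^3·(≡11), b=17^1·(≡2) mod 17; (11|17)=-1, (2|17)=+1; (−1)^{3·1·8}·(-1)^1·(+1)^3 = -1.
Ram(-319447, 78361738) = {7, 13, 17, 19}; no ℚ_7-point on the conic.

[7, 13, 17, 19]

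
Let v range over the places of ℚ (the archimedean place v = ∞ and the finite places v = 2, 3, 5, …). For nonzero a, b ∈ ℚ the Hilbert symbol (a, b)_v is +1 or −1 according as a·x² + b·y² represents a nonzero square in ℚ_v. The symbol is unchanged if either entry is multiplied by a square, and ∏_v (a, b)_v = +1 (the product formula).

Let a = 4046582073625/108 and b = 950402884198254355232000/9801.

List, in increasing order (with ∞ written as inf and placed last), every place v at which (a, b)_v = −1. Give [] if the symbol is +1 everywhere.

(a, b) ≡ (3315, 8645) mod (ℚ^×)²; places V = {2, 3, 5, 7, 11, 13, 17, 19, ∞}.
(a,b)_∞: sgn(3315)=+, sgn(8645)=+, so +1.
(a,b)_17: α=1, u≡13; β=2, v≡2 (mod 17); (13|17)=+1, (2|17)=+1; sign (−1)^0·+1^2·+1^1 = +1.
(a,b)_13: α=3, u≡5; β=5, v≡8 (mod 13); (5|13)=-1, (8|13)=-1; sign (−1)^0·-1^5·-1^3 = +1.
(a,b)_2: α=-2, β=8; u≡3, v≡5 (mod 8); ε(u)ε(v)=1·0, αω(v)=-2·1, βω(u)=8·1; sum ≡ 0  ⇒  +1.
(a,b)_19: α=2, u≡4; β=3, v≡14 (mod 19); (4|19)=+1, (14|19)=-1; sign (−1)^0·+1^3·-1^2 = +1.
(a,b)_7: α=4, u≡4; β=9, v≡6 (mod 7); (4|7)=+1, (6|7)=-1; sign (−1)^0·+1^9·-1^4 = +1.
(a,b)_5: α=3, u≡3; β=3, v≡1 (mod 5); (3|5)=-1, (1|5)=+1; sign (−1)^0·-1^3·+1^3 = -1.
(a,b)_11: α=0, u≡4; β=-2, v≡8 (mod 11); (4|11)=+1, (8|11)=-1; sign (−1)^0·+1^-2·-1^0 = +1.
(a,b)_3: α=-3, u≡1; β=-4, v≡2 (mod 3); (1|3)=+1, (2|3)=-1; sign (−1)^0·+1^-4·-1^-3 = -1.
(3315, 8645 / ℚ) ramifies at {3, 5}: a division algebra.

[3, 5]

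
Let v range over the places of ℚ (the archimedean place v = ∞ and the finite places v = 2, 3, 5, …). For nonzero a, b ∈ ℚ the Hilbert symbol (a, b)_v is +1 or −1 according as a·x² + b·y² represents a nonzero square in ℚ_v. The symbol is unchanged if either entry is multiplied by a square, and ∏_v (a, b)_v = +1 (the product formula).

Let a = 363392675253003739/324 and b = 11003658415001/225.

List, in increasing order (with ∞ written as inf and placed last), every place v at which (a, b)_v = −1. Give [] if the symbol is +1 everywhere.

[7, 23, 29, 43]

Mod squares: a ≡ 6799891, b ≡ 1175921. Check v ∈ {∞, 2, 3, 5, 7, 19, 23, 29, 41, 43}.
v=3: a=3^-4·(≡1), b=3^-2·(≡2) mod 3; (1|3)=+1, (2|3)=-1; (−1)^{-4·-2·1}·(+1)^-2·(-1)^-4 = +1.
v=19: a=19^3·(≡17), b=19^2·(≡7) mod 19; (17|19)=+1, (7|19)=+1; (−1)^{3·2·9}·(+1)^2·(+1)^3 = +1.
v=29: a=29^1·(≡21), b=29^1·(≡7) mod 29; (21|29)=-1, (7|29)=+1; (−1)^{1·1·14}·(-1)^1·(+1)^1 = -1.
v=5: a=5^0·(≡1), b=5^-2·(≡4) mod 5; (1|5)=+1, (4|5)=+1; (−1)^{0·-2·2}·(+1)^-2·(+1)^0 = +1.
v=41: a=41^1·(≡11), b=41^1·(≡11) mod 41; (11|41)=-1, (11|41)=-1; (−1)^{1·1·20}·(-1)^1·(-1)^1 = +1.
v=43: a=43^1·(≡32), b=43^1·(≡5) mod 43; (32|43)=-1, (5|43)=-1; (−1)^{1·1·21}·(-1)^1·(-1)^1 = -1.
v=23: a=23^6·(≡11), b=23^3·(≡10) mod 23; (11|23)=-1, (10|23)=-1; (−1)^{6·3·11}·(-1)^3·(-1)^6 = -1.
v=7: a=7^1·(≡4), b=7^2·(≡3) mod 7; (4|7)=+1, (3|7)=-1; (−1)^{1·2·3}·(+1)^2·(-1)^1 = -1.
v=∞: 6799891 > 0 and 1175921 > 0  ⇒  (a,b)_∞ = +1.
v=2: v_2(a)=-2, v_2(b)=0; units ≡ 3, 1 (mod 8); ε·ε+αω+βω = 1·0+-2·0+0·1 ≡ 0  ⇒  (a,b)_2 = +1.
|Ram(6799891, 1175921)| = 4, even; anisotropic at {7, 23, 29, 43}.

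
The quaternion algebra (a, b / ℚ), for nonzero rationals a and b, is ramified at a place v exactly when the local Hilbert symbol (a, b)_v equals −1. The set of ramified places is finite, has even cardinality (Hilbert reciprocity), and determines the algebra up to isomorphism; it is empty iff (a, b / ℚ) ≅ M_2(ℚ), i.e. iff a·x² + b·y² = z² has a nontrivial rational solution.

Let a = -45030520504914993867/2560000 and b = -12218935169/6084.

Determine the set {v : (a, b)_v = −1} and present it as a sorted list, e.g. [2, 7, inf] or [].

[41, inf]

(a, b) ≡ (-3, -7268849) mod (ℚ^×)²; places V = {2, 3, 5, 7, 13, 19, 31, 41, 43, ∞}.
(a,b)_13: α=2, u≡9; β=-2, v≡4 (mod 13); (9|13)=+1, (4|13)=+1; sign (−1)^0·+1^-2·+1^2 = +1.
(a,b)_∞: sgn(-3)=−, sgn(-7268849)=−, so -1.
(a,b)_31: α=2, u≡20; β=1, v≡16 (mod 31); (20|31)=+1, (16|31)=+1; sign (−1)^0·+1^1·+1^2 = +1.
(a,b)_41: α=4, u≡35; β=3, v≡33 (mod 41); (35|41)=-1, (33|41)=+1; sign (−1)^0·-1^3·+1^4 = -1.
(a,b)_7: α=2, u≡2; β=1, v≡1 (mod 7); (2|7)=+1, (1|7)=+1; sign (−1)^0·+1^1·+1^2 = +1.
(a,b)_5: α=-4, u≡3; β=0, v≡4 (mod 5); (3|5)=-1, (4|5)=+1; sign (−1)^0·-1^0·+1^-4 = +1.
(a,b)_2: α=-12, β=-2; u≡5, v≡7 (mod 8); ε(u)ε(v)=0·1, αω(v)=-12·0, βω(u)=-2·1; sum ≡ 0  ⇒  +1.
(a,b)_43: α=2, u≡11; β=1, v≡37 (mod 43); (11|43)=+1, (37|43)=-1; sign (−1)^0·+1^1·-1^2 = +1.
(a,b)_3: α=1, u≡2; β=-2, v≡1 (mod 3); (2|3)=-1, (1|3)=+1; sign (−1)^0·-1^-2·+1^1 = +1.
(a,b)_19: α=2, u≡17; β=1, v≡15 (mod 19); (17|19)=+1, (15|19)=-1; sign (−1)^0·+1^1·-1^2 = +1.
(-3, -7268849 / ℚ) ramifies at {41, ∞}: a division algebra.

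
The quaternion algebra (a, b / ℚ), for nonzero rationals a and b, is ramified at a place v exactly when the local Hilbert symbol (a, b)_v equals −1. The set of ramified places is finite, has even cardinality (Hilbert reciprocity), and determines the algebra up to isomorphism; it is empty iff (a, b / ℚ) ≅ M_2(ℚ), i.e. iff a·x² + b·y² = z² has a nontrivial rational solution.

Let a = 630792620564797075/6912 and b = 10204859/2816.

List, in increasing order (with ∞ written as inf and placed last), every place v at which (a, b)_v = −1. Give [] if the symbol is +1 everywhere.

[7, 29, 37, 41]

Mod squares: a ≡ 45849, b ≡ 116809. Check v ∈ {∞, 2, 3, 5, 7, 11, 17, 29, 31, 37, 41}.
v=17: a=17^1·(≡11), b=17^0·(≡9) mod 17; (11|17)=-1, (9|17)=+1; (−1)^{1·0·8}·(-1)^0·(+1)^1 = +1.
v=7: a=7^2·(≡3), b=7^1·(≡5) mod 7; (3|7)=-1, (5|7)=-1; (−1)^{2·1·3}·(-1)^1·(-1)^2 = -1.
v=37: a=37^2·(≡32), b=37^1·(≡30) mod 37; (32|37)=-1, (30|37)=+1; (−1)^{2·1·18}·(-1)^1·(+1)^2 = -1.
v=41: a=41^2·(≡24), b=41^1·(≡23) mod 41; (24|41)=-1, (23|41)=+1; (−1)^{2·1·20}·(-1)^1·(+1)^2 = -1.
v=5: a=5^2·(≡4), b=5^0·(≡4) mod 5; (4|5)=+1, (4|5)=+1; (−1)^{2·0·2}·(+1)^0·(+1)^2 = +1.
v=∞: 45849 > 0 and 116809 > 0  ⇒  (a,b)_∞ = +1.
v=2: v_2(a)=-8, v_2(b)=-8; units ≡ 1, 1 (mod 8); ε·ε+αω+βω = 0·0+-8·0+-8·0 ≡ 0  ⇒  (a,b)_2 = +1.
v=31: a=31^1·(≡23), b=31^2·(≡9) mod 31; (23|31)=-1, (9|31)=+1; (−1)^{1·2·15}·(-1)^2·(+1)^1 = +1.
v=3: a=3^-3·(≡1), b=3^0·(≡1) mod 3; (1|3)=+1, (1|3)=+1; (−1)^{-3·0·1}·(+1)^0·(+1)^-3 = +1.
v=29: a=29^1·(≡26), b=29^0·(≡26) mod 29; (26|29)=-1, (26|29)=-1; (−1)^{1·0·14}·(-1)^0·(-1)^1 = -1.
v=11: a=11^4·(≡4), b=11^-1·(≡9) mod 11; (4|11)=+1, (9|11)=+1; (−1)^{4·-1·5}·(+1)^-1·(+1)^4 = +1.
|Ram(45849, 116809)| = 4, even; anisotropic at {7, 29, 37, 41}.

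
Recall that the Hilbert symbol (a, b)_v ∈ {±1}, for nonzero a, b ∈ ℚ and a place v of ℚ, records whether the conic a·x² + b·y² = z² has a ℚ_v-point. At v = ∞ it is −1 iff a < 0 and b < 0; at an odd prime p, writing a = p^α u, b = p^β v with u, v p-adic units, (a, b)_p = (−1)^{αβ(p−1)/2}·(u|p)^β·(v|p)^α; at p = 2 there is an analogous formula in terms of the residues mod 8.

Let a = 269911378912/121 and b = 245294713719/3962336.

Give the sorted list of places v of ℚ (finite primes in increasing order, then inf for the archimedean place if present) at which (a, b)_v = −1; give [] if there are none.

[19, 47]

Mod squares: a ≡ 1191262, b ≡ 5474. Check v ∈ {∞, 2, 3, 7, 11, 17, 19, 23, 29, 47}.
v=∞: 1191262 > 0 and 5474 > 0  ⇒  (a,b)_∞ = +1.
v=17: a=17^2·(≡4), b=17^1·(≡8) mod 17; (4|17)=+1, (8|17)=+1; (−1)^{2·1·8}·(+1)^1·(+1)^2 = +1.
v=7: a=7^2·(≡4), b=7^-3·(≡3) mod 7; (4|7)=+1, (3|7)=-1; (−1)^{2·-3·3}·(+1)^-3·(-1)^2 = +1.
v=47: a=47^1·(≡33), b=47^0·(≡5) mod 47; (33|47)=-1, (5|47)=-1; (−1)^{1·0·23}·(-1)^0·(-1)^1 = -1.
v=3: a=3^0·(≡1), b=3^4·(≡2) mod 3; (1|3)=+1, (2|3)=-1; (−1)^{0·4·1}·(+1)^4·(-1)^0 = +1.
v=19: a=19^1·(≡16), b=19^-2·(≡8) mod 19; (16|19)=+1, (8|19)=-1; (−1)^{1·-2·9}·(+1)^-2·(-1)^1 = -1.
v=2: v_2(a)=5, v_2(b)=-5; units ≡ 7, 1 (mod 8); ε·ε+αω+βω = 1·0+5·0+-5·0 ≡ 0  ⇒  (a,b)_2 = +1.
v=29: a=29^1·(≡3), b=29^0·(≡4) mod 29; (3|29)=-1, (4|29)=+1; (−1)^{1·0·14}·(-1)^0·(+1)^1 = +1.
v=23: a=23^1·(≡22), b=23^3·(≡9) mod 23; (22|23)=-1, (9|23)=+1; (−1)^{1·3·11}·(-1)^3·(+1)^1 = +1.
v=11: a=11^-2·(≡10), b=11^4·(≡6) mod 11; (10|11)=-1, (6|11)=-1; (−1)^{-2·4·5}·(-1)^4·(-1)^-2 = +1.
|Ram(1191262, 5474)| = 2, even; anisotropic at {19, 47}.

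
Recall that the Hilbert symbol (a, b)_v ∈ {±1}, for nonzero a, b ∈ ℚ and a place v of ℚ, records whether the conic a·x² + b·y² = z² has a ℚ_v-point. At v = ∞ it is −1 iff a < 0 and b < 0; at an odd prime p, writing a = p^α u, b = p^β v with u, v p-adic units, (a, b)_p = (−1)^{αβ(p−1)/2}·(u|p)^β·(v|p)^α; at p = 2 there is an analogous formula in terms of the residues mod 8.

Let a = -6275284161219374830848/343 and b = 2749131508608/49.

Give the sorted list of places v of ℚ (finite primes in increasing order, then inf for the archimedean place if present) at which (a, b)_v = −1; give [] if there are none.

[2, 19, 31, 37]

Mod squares: a ≡ -1771, b ≡ 1002478. Check v ∈ {∞, 2, 3, 7, 11, 19, 23, 31, 37}.
v=3: a=3^6·(≡2), b=3^4·(≡1) mod 3; (2|3)=-1, (1|3)=+1; (−1)^{6·4·1}·(-1)^4·(+1)^6 = +1.
v=19: a=19^2·(≡8), b=19^1·(≡13) mod 19; (8|19)=-1, (13|19)=-1; (−1)^{2·1·9}·(-1)^1·(-1)^2 = -1.
v=2: v_2(a)=8, v_2(b)=7; units ≡ 5, 7 (mod 8); ε·ε+αω+βω = 0·1+8·0+7·1 ≡ 1  ⇒  (a,b)_2 = -1.
v=∞: -1771 < 0 and 1002478 > 0  ⇒  (a,b)_∞ = +1.
v=7: a=7^-3·(≡3), b=7^-2·(≡2) mod 7; (3|7)=-1, (2|7)=+1; (−1)^{-3·-2·3}·(-1)^-2·(+1)^-3 = +1.
v=37: a=37^2·(≡6), b=37^1·(≡12) mod 37; (6|37)=-1, (12|37)=+1; (−1)^{2·1·18}·(-1)^1·(+1)^2 = -1.
v=31: a=31^2·(≡30), b=31^1·(≡28) mod 31; (30|31)=-1, (28|31)=+1; (−1)^{2·1·15}·(-1)^1·(+1)^2 = -1.
v=23: a=23^5·(≡20), b=23^3·(≡3) mod 23; (20|23)=-1, (3|23)=+1; (−1)^{5·3·11}·(-1)^3·(+1)^5 = +1.
v=11: a=11^1·(≡4), b=11^0·(≡9) mod 11; (4|11)=+1, (9|11)=+1; (−1)^{1·0·5}·(+1)^0·(+1)^1 = +1.
(-1771, 1002478 / ℚ) ramifies at {2, 19, 31, 37}: a division algebra.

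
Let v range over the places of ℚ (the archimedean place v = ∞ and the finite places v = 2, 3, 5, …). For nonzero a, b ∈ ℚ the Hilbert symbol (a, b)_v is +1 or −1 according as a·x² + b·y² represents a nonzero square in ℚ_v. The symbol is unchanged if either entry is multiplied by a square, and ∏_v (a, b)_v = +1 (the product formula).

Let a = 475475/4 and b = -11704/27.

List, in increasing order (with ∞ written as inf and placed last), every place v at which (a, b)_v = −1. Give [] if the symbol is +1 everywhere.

Mod squares: a ≡ 19019, b ≡ -8778. Check v ∈ {∞, 2, 3, 5, 7, 11, 13, 19}.
v=∞: 19019 > 0 and -8778 < 0  ⇒  (a,b)_∞ = +1.
v=11: a=11^1·(≡7), b=11^1·(≡5) mod 11; (7|11)=-1, (5|11)=+1; (−1)^{1·1·5}·(-1)^1·(+1)^1 = +1.
v=3: a=3^0·(≡2), b=3^-3·(≡2) mod 3; (2|3)=-1, (2|3)=-1; (−1)^{0·-3·1}·(-1)^-3·(-1)^0 = -1.
v=2: v_2(a)=-2, v_2(b)=3; units ≡ 3, 3 (mod 8); ε·ε+αω+βω = 1·1+-2·1+3·1 ≡ 0  ⇒  (a,b)_2 = +1.
v=13: a=13^1·(≡8), b=13^0·(≡9) mod 13; (8|13)=-1, (9|13)=+1; (−1)^{1·0·6}·(-1)^0·(+1)^1 = +1.
v=19: a=19^1·(≡10), b=19^1·(≡18) mod 19; (10|19)=-1, (18|19)=-1; (−1)^{1·1·9}·(-1)^1·(-1)^1 = -1.
v=5: a=5^2·(≡1), b=5^0·(≡3) mod 5; (1|5)=+1, (3|5)=-1; (−1)^{2·0·2}·(+1)^0·(-1)^2 = +1.
v=7: a=7^1·(≡1), b=7^1·(≡6) mod 7; (1|7)=+1, (6|7)=-1; (−1)^{1·1·3}·(+1)^1·(-1)^1 = +1.
Ram(19019, -8778) = {3, 19}; no ℚ_3-point on the conic.

[3, 19]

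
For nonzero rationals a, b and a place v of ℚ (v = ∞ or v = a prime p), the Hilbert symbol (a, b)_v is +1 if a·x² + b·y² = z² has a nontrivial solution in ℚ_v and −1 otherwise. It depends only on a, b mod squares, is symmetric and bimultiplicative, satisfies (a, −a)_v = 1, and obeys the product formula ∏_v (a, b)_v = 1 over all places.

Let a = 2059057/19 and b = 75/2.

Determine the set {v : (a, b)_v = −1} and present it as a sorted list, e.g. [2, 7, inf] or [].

[7, 11, 13, 17]

Mod squares: a ≡ 323323, b ≡ 6. Check v ∈ {∞, 2, 3, 5, 7, 11, 13, 17, 19}.
v=11: a=11^3·(≡5), b=11^0·(≡10) mod 11; (5|11)=+1, (10|11)=-1; (−1)^{3·0·5}·(+1)^0·(-1)^3 = -1.
v=∞: 323323 > 0 and 6 > 0  ⇒  (a,b)_∞ = +1.
v=17: a=17^1·(≡15), b=17^0·(≡12) mod 17; (15|17)=+1, (12|17)=-1; (−1)^{1·0·8}·(+1)^0·(-1)^1 = -1.
v=3: a=3^0·(≡1), b=3^1·(≡2) mod 3; (1|3)=+1, (2|3)=-1; (−1)^{0·1·1}·(+1)^1·(-1)^0 = +1.
v=13: a=13^1·(≡6), b=13^0·(≡5) mod 13; (6|13)=-1, (5|13)=-1; (−1)^{1·0·6}·(-1)^0·(-1)^1 = -1.
v=19: a=19^-1·(≡8), b=19^0·(≡9) mod 19; (8|19)=-1, (9|19)=+1; (−1)^{-1·0·9}·(-1)^0·(+1)^-1 = +1.
v=2: v_2(a)=0, v_2(b)=-1; units ≡ 3, 3 (mod 8); ε·ε+αω+βω = 1·1+0·1+-1·1 ≡ 0  ⇒  (a,b)_2 = +1.
v=5: a=5^0·(≡3), b=5^2·(≡4) mod 5; (3|5)=-1, (4|5)=+1; (−1)^{0·2·2}·(-1)^2·(+1)^0 = +1.
v=7: a=7^1·(≡5), b=7^0·(≡6) mod 7; (5|7)=-1, (6|7)=-1; (−1)^{1·0·3}·(-1)^0·(-1)^1 = -1.
Ram(323323, 6) = {7, 11, 13, 17}; no ℚ_7-point on the conic.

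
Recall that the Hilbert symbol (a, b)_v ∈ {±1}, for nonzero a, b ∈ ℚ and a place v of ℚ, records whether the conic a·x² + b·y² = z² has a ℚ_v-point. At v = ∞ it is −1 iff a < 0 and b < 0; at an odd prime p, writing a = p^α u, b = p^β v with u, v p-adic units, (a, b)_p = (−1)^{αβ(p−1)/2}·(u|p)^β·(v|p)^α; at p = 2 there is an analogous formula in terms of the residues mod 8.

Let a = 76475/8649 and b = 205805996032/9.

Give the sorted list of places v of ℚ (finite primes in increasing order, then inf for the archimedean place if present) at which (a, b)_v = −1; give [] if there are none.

[2, 19]

Mod squares: a ≡ 3059, b ≡ 11362. Check v ∈ {∞, 2, 3, 5, 7, 13, 19, 23, 31}.
v=13: a=13^0·(≡12), b=13^1·(≡4) mod 13; (12|13)=+1, (4|13)=+1; (−1)^{0·1·6}·(+1)^1·(+1)^0 = +1.
v=31: a=31^-2·(≡17), b=31^0·(≡20) mod 31; (17|31)=-1, (20|31)=+1; (−1)^{-2·0·15}·(-1)^0·(+1)^-2 = +1.
v=∞: 3059 > 0 and 11362 > 0  ⇒  (a,b)_∞ = +1.
v=2: v_2(a)=0, v_2(b)=11; units ≡ 3, 1 (mod 8); ε·ε+αω+βω = 1·0+0·0+11·1 ≡ 1  ⇒  (a,b)_2 = -1.
v=19: a=19^1·(≡4), b=19^3·(≡16) mod 19; (4|19)=+1, (16|19)=+1; (−1)^{1·3·9}·(+1)^3·(+1)^1 = -1.
v=3: a=3^-2·(≡2), b=3^-2·(≡1) mod 3; (2|3)=-1, (1|3)=+1; (−1)^{-2·-2·1}·(-1)^-2·(+1)^-2 = +1.
v=7: a=7^1·(≡3), b=7^2·(≡4) mod 7; (3|7)=-1, (4|7)=+1; (−1)^{1·2·3}·(-1)^2·(+1)^1 = +1.
v=5: a=5^2·(≡1), b=5^0·(≡3) mod 5; (1|5)=+1, (3|5)=-1; (−1)^{2·0·2}·(+1)^0·(-1)^2 = +1.
v=23: a=23^1·(≡13), b=23^1·(≡14) mod 23; (13|23)=+1, (14|23)=-1; (−1)^{1·1·11}·(+1)^1·(-1)^1 = +1.
|Ram(3059, 11362)| = 2, even; anisotropic at {2, 19}.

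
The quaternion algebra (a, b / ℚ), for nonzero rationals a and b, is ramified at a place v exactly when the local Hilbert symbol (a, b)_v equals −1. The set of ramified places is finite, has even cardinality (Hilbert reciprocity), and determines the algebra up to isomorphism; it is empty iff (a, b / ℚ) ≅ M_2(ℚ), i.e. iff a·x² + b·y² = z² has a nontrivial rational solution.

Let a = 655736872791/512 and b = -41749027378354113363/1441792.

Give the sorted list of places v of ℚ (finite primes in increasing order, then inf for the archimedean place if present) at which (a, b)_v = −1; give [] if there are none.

Mod squares: a ≡ 1518, b ≡ -34034. Check v ∈ {∞, 2, 3, 7, 11, 13, 17, 19, 23}.
v=2: v_2(a)=-9, v_2(b)=-17; units ≡ 7, 7 (mod 8); ε·ε+αω+βω = 1·1+-9·0+-17·0 ≡ 1  ⇒  (a,b)_2 = -1.
v=17: a=17^2·(≡10), b=17^3·(≡13) mod 17; (10|17)=-1, (13|17)=+1; (−1)^{2·3·8}·(-1)^3·(+1)^2 = -1.
v=3: a=3^1·(≡2), b=3^10·(≡1) mod 3; (2|3)=-1, (1|3)=+1; (−1)^{1·10·1}·(-1)^10·(+1)^1 = +1.
v=7: a=7^2·(≡3), b=7^3·(≡3) mod 7; (3|7)=-1, (3|7)=-1; (−1)^{2·3·3}·(-1)^3·(-1)^2 = -1.
v=19: a=19^2·(≡7), b=19^2·(≡12) mod 19; (7|19)=+1, (12|19)=-1; (−1)^{2·2·9}·(+1)^2·(-1)^2 = +1.
v=11: a=11^1·(≡6), b=11^-1·(≡10) mod 11; (6|11)=-1, (10|11)=-1; (−1)^{1·-1·5}·(-1)^-1·(-1)^1 = -1.
v=13: a=13^2·(≡1), b=13^3·(≡11) mod 13; (1|13)=+1, (11|13)=-1; (−1)^{2·3·6}·(+1)^3·(-1)^2 = +1.
v=23: a=23^1·(≡17), b=23^2·(≡13) mod 23; (17|23)=-1, (13|23)=+1; (−1)^{1·2·11}·(-1)^2·(+1)^1 = +1.
v=∞: 1518 > 0 and -34034 < 0  ⇒  (a,b)_∞ = +1.
|Ram(1518, -34034)| = 4, even; anisotropic at {2, 7, 11, 17}.

[2, 7, 11, 17]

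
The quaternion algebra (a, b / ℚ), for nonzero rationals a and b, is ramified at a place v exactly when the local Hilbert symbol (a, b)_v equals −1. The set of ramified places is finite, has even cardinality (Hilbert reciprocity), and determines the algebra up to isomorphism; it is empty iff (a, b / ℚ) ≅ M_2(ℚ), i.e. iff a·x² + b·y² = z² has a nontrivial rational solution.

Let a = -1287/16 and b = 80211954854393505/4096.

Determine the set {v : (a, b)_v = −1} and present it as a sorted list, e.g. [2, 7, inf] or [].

[5, 13, 31, 37]

(a, b) ≡ (-143, 820105) mod (ℚ^×)²; places V = {2, 3, 5, 11, 13, 31, 37, ∞}.
(a,b)_3: α=2, u≡1; β=14, v≡1 (mod 3); (1|3)=+1, (1|3)=+1; sign (−1)^0·+1^14·+1^2 = +1.
(a,b)_∞: sgn(-143)=−, sgn(820105)=+, so +1.
(a,b)_5: α=0, u≡3; β=1, v≡1 (mod 5); (3|5)=-1, (1|5)=+1; sign (−1)^0·-1^1·+1^0 = -1.
(a,b)_13: α=1, u≡6; β=3, v≡12 (mod 13); (6|13)=-1, (12|13)=+1; sign (−1)^0·-1^3·+1^1 = -1.
(a,b)_31: α=0, u≡30; β=1, v≡11 (mod 31); (30|31)=-1, (11|31)=-1; sign (−1)^0·-1^1·-1^0 = -1.
(a,b)_11: α=1, u≡3; β=3, v≡10 (mod 11); (3|11)=+1, (10|11)=-1; sign (−1)^1·+1^3·-1^1 = +1.
(a,b)_37: α=0, u≡19; β=1, v≡8 (mod 37); (19|37)=-1, (8|37)=-1; sign (−1)^0·-1^1·-1^0 = -1.
(a,b)_2: α=-4, β=-12; u≡1, v≡1 (mod 8); ε(u)ε(v)=0·0, αω(v)=-4·0, βω(u)=-12·0; sum ≡ 0  ⇒  +1.
|Ram(-143, 820105)| = 4, even; anisotropic at {5, 13, 31, 37}.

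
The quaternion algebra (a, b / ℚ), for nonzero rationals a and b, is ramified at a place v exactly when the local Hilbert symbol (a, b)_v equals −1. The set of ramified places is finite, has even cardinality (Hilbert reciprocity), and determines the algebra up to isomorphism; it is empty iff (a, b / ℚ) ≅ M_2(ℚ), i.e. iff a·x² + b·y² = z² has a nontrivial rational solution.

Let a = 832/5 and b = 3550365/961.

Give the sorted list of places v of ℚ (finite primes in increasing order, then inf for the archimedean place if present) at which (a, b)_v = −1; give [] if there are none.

[3, 13]

Mod squares: a ≡ 65, b ≡ 1365. Check v ∈ {∞, 2, 3, 5, 7, 13, 17, 31}.
v=∞: 65 > 0 and 1365 > 0  ⇒  (a,b)_∞ = +1.
v=3: a=3^0·(≡2), b=3^3·(≡2) mod 3; (2|3)=-1, (2|3)=-1; (−1)^{0·3·1}·(-1)^3·(-1)^0 = -1.
v=7: a=7^0·(≡4), b=7^1·(≡5) mod 7; (4|7)=+1, (5|7)=-1; (−1)^{0·1·3}·(+1)^1·(-1)^0 = +1.
v=5: a=5^-1·(≡2), b=5^1·(≡3) mod 5; (2|5)=-1, (3|5)=-1; (−1)^{-1·1·2}·(-1)^1·(-1)^-1 = +1.
v=2: v_2(a)=6, v_2(b)=0; units ≡ 1, 5 (mod 8); ε·ε+αω+βω = 0·0+6·1+0·0 ≡ 0  ⇒  (a,b)_2 = +1.
v=31: a=31^0·(≡30), b=31^-2·(≡28) mod 31; (30|31)=-1, (28|31)=+1; (−1)^{0·-2·15}·(-1)^-2·(+1)^0 = +1.
v=17: a=17^0·(≡10), b=17^2·(≡5) mod 17; (10|17)=-1, (5|17)=-1; (−1)^{0·2·8}·(-1)^2·(-1)^0 = +1.
v=13: a=13^1·(≡5), b=13^1·(≡12) mod 13; (5|13)=-1, (12|13)=+1; (−1)^{1·1·6}·(-1)^1·(+1)^1 = -1.
(65, 1365 / ℚ) ramifies at {3, 13}: a division algebra.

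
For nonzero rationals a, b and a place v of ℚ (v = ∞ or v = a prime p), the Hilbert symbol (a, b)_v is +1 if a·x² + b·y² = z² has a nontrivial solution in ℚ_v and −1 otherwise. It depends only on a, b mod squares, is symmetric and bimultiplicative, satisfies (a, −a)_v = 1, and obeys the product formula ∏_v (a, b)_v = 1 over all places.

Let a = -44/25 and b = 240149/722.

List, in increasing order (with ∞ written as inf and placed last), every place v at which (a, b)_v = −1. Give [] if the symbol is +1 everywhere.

(a, b) ≡ (-11, 58) mod (ℚ^×)²; places V = {2, 5, 7, 11, 13, 19, 29, ∞}.
(a,b)_2: α=2, β=-1; u≡5, v≡5 (mod 8); ε(u)ε(v)=0·0, αω(v)=2·1, βω(u)=-1·1; sum ≡ 1  ⇒  -1.
(a,b)_19: α=0, u≡18; β=-2, v≡4 (mod 19); (18|19)=-1, (4|19)=+1; sign (−1)^0·-1^-2·+1^0 = +1.
(a,b)_7: α=0, u≡3; β=2, v≡1 (mod 7); (3|7)=-1, (1|7)=+1; sign (−1)^0·-1^2·+1^0 = +1.
(a,b)_29: α=0, u≡11; β=1, v≡14 (mod 29); (11|29)=-1, (14|29)=-1; sign (−1)^0·-1^1·-1^0 = -1.
(a,b)_13: α=0, u≡5; β=2, v≡8 (mod 13); (5|13)=-1, (8|13)=-1; sign (−1)^0·-1^2·-1^0 = +1.
(a,b)_5: α=-2, u≡1; β=0, v≡2 (mod 5); (1|5)=+1, (2|5)=-1; sign (−1)^0·+1^0·-1^-2 = +1.
(a,b)_∞: sgn(-11)=−, sgn(58)=+, so +1.
(a,b)_11: α=1, u≡6; β=0, v≡9 (mod 11); (6|11)=-1, (9|11)=+1; sign (−1)^0·-1^0·+1^1 = +1.
|Ram(-11, 58)| = 2, even; anisotropic at {2, 29}.

[2, 29]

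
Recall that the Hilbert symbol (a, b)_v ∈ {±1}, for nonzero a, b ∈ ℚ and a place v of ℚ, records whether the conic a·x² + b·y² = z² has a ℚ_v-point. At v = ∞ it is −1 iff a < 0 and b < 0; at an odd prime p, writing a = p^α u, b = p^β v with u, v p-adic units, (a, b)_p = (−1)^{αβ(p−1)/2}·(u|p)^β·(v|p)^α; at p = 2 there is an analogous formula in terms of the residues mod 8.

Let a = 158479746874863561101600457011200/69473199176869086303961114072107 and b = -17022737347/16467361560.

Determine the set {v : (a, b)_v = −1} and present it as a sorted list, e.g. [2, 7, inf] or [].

Mod squares: a ≡ 561, b ≡ -72930. Check v ∈ {∞, 2, 3, 5, 7, 11, 13, 17, 19, 23, 29, 47, 53}.
v=17: a=17^3·(≡15), b=17^1·(≡11) mod 17; (15|17)=+1, (11|17)=-1; (−1)^{3·1·8}·(+1)^1·(-1)^3 = -1.
v=3: a=3^-27·(≡1), b=3^-5·(≡2) mod 3; (1|3)=+1, (2|3)=-1; (−1)^{-27·-5·1}·(+1)^-5·(-1)^-27 = +1.
v=11: a=11^3·(≡2), b=11^1·(≡3) mod 11; (2|11)=-1, (3|11)=+1; (−1)^{3·1·5}·(-1)^1·(+1)^3 = +1.
v=29: a=29^4·(≡17), b=29^2·(≡4) mod 29; (17|29)=-1, (4|29)=+1; (−1)^{4·2·14}·(-1)^2·(+1)^4 = +1.
v=53: a=53^-2·(≡12), b=53^0·(≡5) mod 53; (12|53)=-1, (5|53)=-1; (−1)^{-2·0·26}·(-1)^0·(-1)^-2 = +1.
v=5: a=5^2·(≡4), b=5^-1·(≡4) mod 5; (4|5)=+1, (4|5)=+1; (−1)^{2·-1·2}·(+1)^-1·(+1)^2 = +1.
v=7: a=7^4·(≡4), b=7^2·(≡6) mod 7; (4|7)=+1, (6|7)=-1; (−1)^{4·2·3}·(+1)^2·(-1)^4 = +1.
v=∞: 561 > 0 and -72930 < 0  ⇒  (a,b)_∞ = +1.
v=13: a=13^4·(≡7), b=13^-1·(≡7) mod 13; (7|13)=-1, (7|13)=-1; (−1)^{4·-1·6}·(-1)^-1·(-1)^4 = -1.
v=2: v_2(a)=12, v_2(b)=-3; units ≡ 1, 7 (mod 8); ε·ε+αω+βω = 0·1+12·0+-3·0 ≡ 0  ⇒  (a,b)_2 = +1.
v=19: a=19^-10·(≡8), b=19^-4·(≡16) mod 19; (8|19)=-1, (16|19)=+1; (−1)^{-10·-4·9}·(-1)^-4·(+1)^-10 = +1.
v=23: a=23^-2·(≡9), b=23^0·(≡8) mod 23; (9|23)=+1, (8|23)=+1; (−1)^{-2·0·11}·(+1)^0·(+1)^-2 = +1.
v=47: a=47^4·(≡26), b=47^2·(≡2) mod 47; (26|47)=-1, (2|47)=+1; (−1)^{4·2·23}·(-1)^2·(+1)^4 = +1.
(561, -72930 / ℚ) ramifies at {13, 17}: a division algebra.

[13, 17]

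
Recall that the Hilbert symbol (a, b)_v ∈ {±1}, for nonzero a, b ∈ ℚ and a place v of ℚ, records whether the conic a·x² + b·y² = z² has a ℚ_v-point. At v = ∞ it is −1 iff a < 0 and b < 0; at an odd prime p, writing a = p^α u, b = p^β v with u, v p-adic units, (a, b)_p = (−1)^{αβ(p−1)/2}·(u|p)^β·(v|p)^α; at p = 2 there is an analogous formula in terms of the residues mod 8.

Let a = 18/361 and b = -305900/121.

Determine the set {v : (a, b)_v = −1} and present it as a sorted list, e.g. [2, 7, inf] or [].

[2, 19]

(a, b) ≡ (2, -3059) mod (ℚ^×)²; places V = {2, 3, 5, 7, 11, 19, 23, ∞}.
(a,b)_5: α=0, u≡3; β=2, v≡4 (mod 5); (3|5)=-1, (4|5)=+1; sign (−1)^0·-1^2·+1^0 = +1.
(a,b)_∞: sgn(2)=+, sgn(-3059)=−, so +1.
(a,b)_3: α=2, u≡2; β=0, v≡1 (mod 3); (2|3)=-1, (1|3)=+1; sign (−1)^0·-1^0·+1^2 = +1.
(a,b)_23: α=0, u≡4; β=1, v≡22 (mod 23); (4|23)=+1, (22|23)=-1; sign (−1)^0·+1^1·-1^0 = +1.
(a,b)_2: α=1, β=2; u≡1, v≡5 (mod 8); ε(u)ε(v)=0·0, αω(v)=1·1, βω(u)=2·0; sum ≡ 1  ⇒  -1.
(a,b)_7: α=0, u≡1; β=1, v≡4 (mod 7); (1|7)=+1, (4|7)=+1; sign (−1)^0·+1^1·+1^0 = +1.
(a,b)_11: α=0, u≡2; β=-2, v≡10 (mod 11); (2|11)=-1, (10|11)=-1; sign (−1)^0·-1^-2·-1^0 = +1.
(a,b)_19: α=-2, u≡18; β=1, v≡18 (mod 19); (18|19)=-1, (18|19)=-1; sign (−1)^0·-1^1·-1^-2 = -1.
(2, -3059 / ℚ) ramifies at {2, 19}: a division algebra.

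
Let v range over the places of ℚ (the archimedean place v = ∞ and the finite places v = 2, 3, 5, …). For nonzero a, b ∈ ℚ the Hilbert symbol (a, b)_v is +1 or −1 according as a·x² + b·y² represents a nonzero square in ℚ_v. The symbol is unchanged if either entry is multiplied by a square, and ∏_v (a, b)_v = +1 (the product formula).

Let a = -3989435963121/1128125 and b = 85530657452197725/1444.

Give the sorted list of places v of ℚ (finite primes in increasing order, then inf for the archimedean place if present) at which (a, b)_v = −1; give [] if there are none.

(a, b) ≡ (-3045, 69) mod (ℚ^×)²; places V = {2, 3, 5, 7, 17, 19, 23, 29, ∞}.
(a,b)_3: α=5, u≡2; β=7, v≡2 (mod 3); (2|3)=-1, (2|3)=-1; sign (−1)^1·-1^7·-1^5 = -1.
(a,b)_2: α=0, β=-2; u≡3, v≡5 (mod 8); ε(u)ε(v)=1·0, αω(v)=0·1, βω(u)=-2·1; sum ≡ 0  ⇒  +1.
(a,b)_7: α=1, u≡3; β=0, v≡6 (mod 7); (3|7)=-1, (6|7)=-1; sign (−1)^0·-1^0·-1^1 = -1.
(a,b)_23: α=4, u≡7; β=5, v≡12 (mod 23); (7|23)=-1, (12|23)=+1; sign (−1)^0·-1^5·+1^4 = -1.
(a,b)_5: α=-5, u≡4; β=2, v≡1 (mod 5); (4|5)=+1, (1|5)=+1; sign (−1)^0·+1^2·+1^-5 = +1.
(a,b)_29: α=1, u≡21; β=2, v≡3 (mod 29); (21|29)=-1, (3|29)=-1; sign (−1)^0·-1^2·-1^1 = -1.
(a,b)_19: α=-2, u≡18; β=-2, v≡13 (mod 19); (18|19)=-1, (13|19)=-1; sign (−1)^0·-1^-2·-1^-2 = +1.
(a,b)_∞: sgn(-3045)=−, sgn(69)=+, so +1.
(a,b)_17: α=2, u≡4; β=2, v≡2 (mod 17); (4|17)=+1, (2|17)=+1; sign (−1)^0·+1^2·+1^2 = +1.
|Ram(-3045, 69)| = 4, even; anisotropic at {3, 7, 23, 29}.

[3, 7, 23, 29]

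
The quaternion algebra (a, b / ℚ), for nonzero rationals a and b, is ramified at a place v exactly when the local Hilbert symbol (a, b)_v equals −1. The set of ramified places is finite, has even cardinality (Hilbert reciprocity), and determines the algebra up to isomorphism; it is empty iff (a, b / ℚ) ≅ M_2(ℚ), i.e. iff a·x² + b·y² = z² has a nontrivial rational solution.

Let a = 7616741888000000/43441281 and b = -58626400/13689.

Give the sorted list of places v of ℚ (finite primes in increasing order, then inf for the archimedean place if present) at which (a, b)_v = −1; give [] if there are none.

(a, b) ≡ (2, -406) mod (ℚ^×)²; places V = {2, 3, 5, 7, 13, 19, 29, ∞}.
(a,b)_2: α=15, β=5; u≡1, v≡5 (mod 8); ε(u)ε(v)=0·0, αω(v)=15·1, βω(u)=5·0; sum ≡ 1  ⇒  -1.
(a,b)_5: α=6, u≡2; β=2, v≡1 (mod 5); (2|5)=-1, (1|5)=+1; sign (−1)^0·-1^2·+1^6 = +1.
(a,b)_7: α=2, u≡2; β=1, v≡5 (mod 7); (2|7)=+1, (5|7)=-1; sign (−1)^0·+1^1·-1^2 = +1.
(a,b)_19: α=2, u≡15; β=2, v≡14 (mod 19); (15|19)=-1, (14|19)=-1; sign (−1)^0·-1^2·-1^2 = +1.
(a,b)_29: α=2, u≡27; β=1, v≡19 (mod 29); (27|29)=-1, (19|29)=-1; sign (−1)^0·-1^1·-1^2 = -1.
(a,b)_13: α=-6, u≡6; β=-2, v≡4 (mod 13); (6|13)=-1, (4|13)=+1; sign (−1)^0·-1^-2·+1^-6 = +1.
(a,b)_∞: sgn(2)=+, sgn(-406)=−, so +1.
(a,b)_3: α=-2, u≡2; β=-4, v≡2 (mod 3); (2|3)=-1, (2|3)=-1; sign (−1)^0·-1^-4·-1^-2 = +1.
(2, -406 / ℚ) ramifies at {2, 29}: a division algebra.

[2, 29]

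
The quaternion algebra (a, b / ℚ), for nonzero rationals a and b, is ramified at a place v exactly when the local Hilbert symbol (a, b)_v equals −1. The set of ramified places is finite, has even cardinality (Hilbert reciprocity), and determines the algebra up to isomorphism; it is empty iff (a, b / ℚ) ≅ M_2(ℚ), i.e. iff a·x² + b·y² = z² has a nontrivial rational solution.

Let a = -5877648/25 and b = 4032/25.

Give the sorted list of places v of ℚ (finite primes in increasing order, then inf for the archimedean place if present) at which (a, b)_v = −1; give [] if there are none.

(a, b) ≡ (-17, 7) mod (ℚ^×)²; places V = {2, 3, 5, 7, 17, ∞}.
(a,b)_5: α=-2, u≡2; β=-2, v≡2 (mod 5); (2|5)=-1, (2|5)=-1; sign (−1)^0·-1^-2·-1^-2 = +1.
(a,b)_17: α=1, u≡13; β=0, v≡11 (mod 17); (13|17)=+1, (11|17)=-1; sign (−1)^0·+1^0·-1^1 = -1.
(a,b)_7: α=4, u≡4; β=1, v≡4 (mod 7); (4|7)=+1, (4|7)=+1; sign (−1)^0·+1^1·+1^4 = +1.
(a,b)_∞: sgn(-17)=−, sgn(7)=+, so +1.
(a,b)_2: α=4, β=6; u≡7, v≡7 (mod 8); ε(u)ε(v)=1·1, αω(v)=4·0, βω(u)=6·0; sum ≡ 1  ⇒  -1.
(a,b)_3: α=2, u≡1; β=2, v≡1 (mod 3); (1|3)=+1, (1|3)=+1; sign (−1)^0·+1^2·+1^2 = +1.
|Ram(-17, 7)| = 2, even; anisotropic at {2, 17}.

[2, 17]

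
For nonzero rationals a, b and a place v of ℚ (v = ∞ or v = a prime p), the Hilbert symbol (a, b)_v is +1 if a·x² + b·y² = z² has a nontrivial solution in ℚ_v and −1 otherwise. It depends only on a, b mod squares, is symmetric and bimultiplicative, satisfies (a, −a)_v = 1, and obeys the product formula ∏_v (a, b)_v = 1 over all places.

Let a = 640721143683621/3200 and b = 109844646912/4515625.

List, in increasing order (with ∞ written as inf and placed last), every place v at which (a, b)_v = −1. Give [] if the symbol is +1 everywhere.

[2, 11, 13, 17]

(a, b) ≡ (442, 3003) mod (ℚ^×)²; places V = {2, 3, 5, 7, 11, 13, 17, ∞}.
(a,b)_3: α=10, u≡1; β=7, v≡2 (mod 3); (1|3)=+1, (2|3)=-1; sign (−1)^0·+1^7·-1^10 = +1.
(a,b)_13: α=3, u≡8; β=1, v≡9 (mod 13); (8|13)=-1, (9|13)=+1; sign (−1)^0·-1^1·+1^3 = -1.
(a,b)_11: α=2, u≡10; β=1, v≡9 (mod 11); (10|11)=-1, (9|11)=+1; sign (−1)^0·-1^1·+1^2 = -1.
(a,b)_∞: sgn(442)=+, sgn(3003)=+, so +1.
(a,b)_17: α=1, u≡13; β=-2, v≡3 (mod 17); (13|17)=+1, (3|17)=-1; sign (−1)^0·+1^-2·-1^1 = -1.
(a,b)_2: α=-7, β=10; u≡5, v≡3 (mod 8); ε(u)ε(v)=0·1, αω(v)=-7·1, βω(u)=10·1; sum ≡ 1  ⇒  -1.
(a,b)_5: α=-2, u≡2; β=-6, v≡3 (mod 5); (2|5)=-1, (3|5)=-1; sign (−1)^0·-1^-6·-1^-2 = +1.
(a,b)_7: α=4, u≡4; β=3, v≡2 (mod 7); (4|7)=+1, (2|7)=+1; sign (−1)^0·+1^3·+1^4 = +1.
|Ram(442, 3003)| = 4, even; anisotropic at {2, 11, 13, 17}.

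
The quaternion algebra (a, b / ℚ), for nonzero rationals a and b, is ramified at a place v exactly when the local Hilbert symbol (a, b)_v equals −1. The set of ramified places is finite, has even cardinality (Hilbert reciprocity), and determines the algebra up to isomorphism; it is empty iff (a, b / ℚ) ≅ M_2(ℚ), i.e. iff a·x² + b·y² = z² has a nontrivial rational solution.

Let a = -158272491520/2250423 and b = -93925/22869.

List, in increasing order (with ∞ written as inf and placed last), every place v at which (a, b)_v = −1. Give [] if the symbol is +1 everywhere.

[3, 5, 13, inf]

Mod squares: a ≡ -7735, b ≡ -273. Check v ∈ {∞, 2, 3, 5, 7, 11, 13, 17}.
v=13: a=13^1·(≡12), b=13^1·(≡8) mod 13; (12|13)=+1, (8|13)=-1; (−1)^{1·1·6}·(+1)^1·(-1)^1 = -1.
v=5: a=5^1·(≡2), b=5^2·(≡2) mod 5; (2|5)=-1, (2|5)=-1; (−1)^{1·2·2}·(-1)^2·(-1)^1 = -1.
v=2: v_2(a)=12, v_2(b)=0; units ≡ 1, 7 (mod 8); ε·ε+αω+βω = 0·1+12·0+0·0 ≡ 0  ⇒  (a,b)_2 = +1.
v=17: a=17^3·(≡2), b=17^2·(≡8) mod 17; (2|17)=+1, (8|17)=+1; (−1)^{3·2·8}·(+1)^2·(+1)^3 = +1.
v=7: a=7^-3·(≡2), b=7^-1·(≡3) mod 7; (2|7)=+1, (3|7)=-1; (−1)^{-3·-1·3}·(+1)^-1·(-1)^-3 = +1.
v=3: a=3^-8·(≡2), b=3^-3·(≡2) mod 3; (2|3)=-1, (2|3)=-1; (−1)^{-8·-3·1}·(-1)^-3·(-1)^-8 = -1.
v=∞: -7735 < 0 and -273 < 0  ⇒  (a,b)_∞ = -1.
v=11: a=11^2·(≡5), b=11^-2·(≡2) mod 11; (5|11)=+1, (2|11)=-1; (−1)^{2·-2·5}·(+1)^-2·(-1)^2 = +1.
(-7735, -273 / ℚ) ramifies at {3, 5, 13, ∞}: a division algebra.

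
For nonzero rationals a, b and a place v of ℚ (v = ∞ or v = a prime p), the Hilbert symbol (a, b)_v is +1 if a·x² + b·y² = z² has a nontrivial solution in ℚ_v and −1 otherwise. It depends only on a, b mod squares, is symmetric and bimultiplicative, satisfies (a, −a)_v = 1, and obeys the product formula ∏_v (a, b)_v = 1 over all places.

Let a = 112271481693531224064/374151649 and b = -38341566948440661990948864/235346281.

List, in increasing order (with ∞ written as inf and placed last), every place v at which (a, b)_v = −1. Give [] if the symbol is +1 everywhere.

Mod squares: a ≡ 14, b ≡ -4199. Check v ∈ {∞, 2, 3, 7, 11, 13, 17, 19, 23, 29, 47}.
v=7: a=7^3·(≡4), b=7^4·(≡2) mod 7; (4|7)=+1, (2|7)=+1; (−1)^{3·4·3}·(+1)^4·(+1)^3 = +1.
v=19: a=19^2·(≡15), b=19^3·(≡1) mod 19; (15|19)=-1, (1|19)=+1; (−1)^{2·3·9}·(-1)^3·(+1)^2 = -1.
v=11: a=11^4·(≡1), b=11^4·(≡1) mod 11; (1|11)=+1, (1|11)=+1; (−1)^{4·4·5}·(+1)^4·(+1)^4 = +1.
v=29: a=29^-4·(≡12), b=29^-2·(≡23) mod 29; (12|29)=-1, (23|29)=+1; (−1)^{-4·-2·14}·(-1)^-2·(+1)^-4 = +1.
v=∞: 14 > 0 and -4199 < 0  ⇒  (a,b)_∞ = +1.
v=13: a=13^2·(≡9), b=13^1·(≡5) mod 13; (9|13)=+1, (5|13)=-1; (−1)^{2·1·6}·(+1)^1·(-1)^2 = +1.
v=17: a=17^0·(≡5), b=17^1·(≡2) mod 17; (5|17)=-1, (2|17)=+1; (−1)^{0·1·8}·(-1)^1·(+1)^0 = -1.
v=3: a=3^4·(≡2), b=3^2·(≡1) mod 3; (2|3)=-1, (1|3)=+1; (−1)^{4·2·1}·(-1)^2·(+1)^4 = +1.
v=47: a=47^2·(≡37), b=47^4·(≡20) mod 47; (37|47)=+1, (20|47)=-1; (−1)^{2·4·23}·(+1)^4·(-1)^2 = +1.
v=23: a=23^-2·(≡22), b=23^-4·(≡19) mod 23; (22|23)=-1, (19|23)=-1; (−1)^{-2·-4·11}·(-1)^-4·(-1)^-2 = +1.
v=2: v_2(a)=11, v_2(b)=14; units ≡ 7, 1 (mod 8); ε·ε+αω+βω = 1·0+11·0+14·0 ≡ 0  ⇒  (a,b)_2 = +1.
(14, -4199 / ℚ) ramifies at {17, 19}: a division algebra.

[17, 19]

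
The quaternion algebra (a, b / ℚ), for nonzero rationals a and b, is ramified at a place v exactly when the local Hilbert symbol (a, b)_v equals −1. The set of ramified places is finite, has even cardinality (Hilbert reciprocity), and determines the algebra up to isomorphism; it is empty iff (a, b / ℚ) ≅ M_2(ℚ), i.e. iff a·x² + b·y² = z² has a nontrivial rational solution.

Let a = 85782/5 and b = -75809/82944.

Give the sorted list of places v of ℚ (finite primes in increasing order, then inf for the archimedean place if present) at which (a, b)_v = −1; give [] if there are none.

Mod squares: a ≡ 510, b ≡ -41. Check v ∈ {∞, 2, 3, 5, 17, 29, 41, 43}.
v=29: a=29^2·(≡3), b=29^0·(≡21) mod 29; (3|29)=-1, (21|29)=-1; (−1)^{2·0·14}·(-1)^0·(-1)^2 = +1.
v=3: a=3^1·(≡2), b=3^-4·(≡1) mod 3; (2|3)=-1, (1|3)=+1; (−1)^{1·-4·1}·(-1)^-4·(+1)^1 = +1.
v=∞: 510 > 0 and -41 < 0  ⇒  (a,b)_∞ = +1.
v=43: a=43^0·(≡8), b=43^2·(≡28) mod 43; (8|43)=-1, (28|43)=-1; (−1)^{0·2·21}·(-1)^2·(-1)^0 = +1.
v=17: a=17^1·(≡13), b=17^0·(≡11) mod 17; (13|17)=+1, (11|17)=-1; (−1)^{1·0·8}·(+1)^0·(-1)^1 = -1.
v=41: a=41^0·(≡2), b=41^1·(≡37) mod 41; (2|41)=+1, (37|41)=+1; (−1)^{0·1·20}·(+1)^1·(+1)^0 = +1.
v=2: v_2(a)=1, v_2(b)=-10; units ≡ 7, 7 (mod 8); ε·ε+αω+βω = 1·1+1·0+-10·0 ≡ 1  ⇒  (a,b)_2 = -1.
v=5: a=5^-1·(≡2), b=5^0·(≡4) mod 5; (2|5)=-1, (4|5)=+1; (−1)^{-1·0·2}·(-1)^0·(+1)^-1 = +1.
(510, -41 / ℚ) ramifies at {2, 17}: a division algebra.

[2, 17]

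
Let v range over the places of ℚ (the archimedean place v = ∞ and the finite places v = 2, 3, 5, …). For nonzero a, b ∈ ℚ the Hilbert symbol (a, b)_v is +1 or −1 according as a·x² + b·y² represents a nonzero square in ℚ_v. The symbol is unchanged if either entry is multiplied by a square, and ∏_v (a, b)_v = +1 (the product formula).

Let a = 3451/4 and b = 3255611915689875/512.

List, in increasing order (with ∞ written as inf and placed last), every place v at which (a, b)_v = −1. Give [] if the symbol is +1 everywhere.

[19, 29]

Mod squares: a ≡ 3451, b ≡ 5510. Check v ∈ {∞, 2, 3, 5, 7, 17, 19, 29}.
v=5: a=5^0·(≡4), b=5^3·(≡2) mod 5; (4|5)=+1, (2|5)=-1; (−1)^{0·3·2}·(+1)^3·(-1)^0 = +1.
v=29: a=29^1·(≡8), b=29^3·(≡24) mod 29; (8|29)=-1, (24|29)=+1; (−1)^{1·3·14}·(-1)^3·(+1)^1 = -1.
v=3: a=3^0·(≡1), b=3^4·(≡2) mod 3; (1|3)=+1, (2|3)=-1; (−1)^{0·4·1}·(+1)^4·(-1)^0 = +1.
v=17: a=17^1·(≡4), b=17^2·(≡15) mod 17; (4|17)=+1, (15|17)=+1; (−1)^{1·2·8}·(+1)^2·(+1)^1 = +1.
v=2: v_2(a)=-2, v_2(b)=-9; units ≡ 3, 3 (mod 8); ε·ε+αω+βω = 1·1+-2·1+-9·1 ≡ 0  ⇒  (a,b)_2 = +1.
v=7: a=7^1·(≡6), b=7^4·(≡2) mod 7; (6|7)=-1, (2|7)=+1; (−1)^{1·4·3}·(-1)^4·(+1)^1 = +1.
v=19: a=19^0·(≡3), b=19^1·(≡7) mod 19; (3|19)=-1, (7|19)=+1; (−1)^{0·1·9}·(-1)^1·(+1)^0 = -1.
v=∞: 3451 > 0 and 5510 > 0  ⇒  (a,b)_∞ = +1.
Ram(3451, 5510) = {19, 29}; no ℚ_19-point on the conic.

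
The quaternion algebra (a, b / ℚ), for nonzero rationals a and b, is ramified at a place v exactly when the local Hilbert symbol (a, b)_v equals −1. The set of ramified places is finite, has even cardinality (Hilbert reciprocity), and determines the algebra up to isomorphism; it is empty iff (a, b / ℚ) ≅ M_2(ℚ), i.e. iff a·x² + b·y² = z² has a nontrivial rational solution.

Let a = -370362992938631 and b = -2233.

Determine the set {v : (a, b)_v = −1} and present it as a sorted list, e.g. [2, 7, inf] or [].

(a, b) ≡ (-88319, -2233) mod (ℚ^×)²; places V = {2, 7, 11, 29, 31, 37, ∞}.
(a,b)_37: α=1, u≡31; β=0, v≡24 (mod 37); (31|37)=-1, (24|37)=-1; sign (−1)^0·-1^0·-1^1 = -1.
(a,b)_7: α=3, u≡1; β=1, v≡3 (mod 7); (1|7)=+1, (3|7)=-1; sign (−1)^1·+1^1·-1^3 = +1.
(a,b)_2: α=0, β=0; u≡1, v≡7 (mod 8); ε(u)ε(v)=0·1, αω(v)=0·0, βω(u)=0·0; sum ≡ 0  ⇒  +1.
(a,b)_∞: sgn(-88319)=−, sgn(-2233)=−, so -1.
(a,b)_11: α=3, u≡4; β=1, v≡6 (mod 11); (4|11)=+1, (6|11)=-1; sign (−1)^1·+1^1·-1^3 = +1.
(a,b)_29: α=4, u≡21; β=1, v≡10 (mod 29); (21|29)=-1, (10|29)=-1; sign (−1)^0·-1^1·-1^4 = -1.
(a,b)_31: α=1, u≡12; β=0, v≡30 (mod 31); (12|31)=-1, (30|31)=-1; sign (−1)^0·-1^0·-1^1 = -1.
|Ram(-88319, -2233)| = 4, even; anisotropic at {29, 31, 37, ∞}.

[29, 31, 37, inf]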